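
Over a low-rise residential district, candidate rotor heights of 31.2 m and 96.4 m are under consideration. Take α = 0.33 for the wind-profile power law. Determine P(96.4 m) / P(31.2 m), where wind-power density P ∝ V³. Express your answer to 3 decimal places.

3.055

Speed ratio: V_B/V_A = (z_B/z_A)^α = (96.4/31.2)^0.33 = (3.0897)^0.33 = 1.45102
Power-density ratio: P_B/P_A = (V_B/V_A)³ = (1.45102)³ = 3.05508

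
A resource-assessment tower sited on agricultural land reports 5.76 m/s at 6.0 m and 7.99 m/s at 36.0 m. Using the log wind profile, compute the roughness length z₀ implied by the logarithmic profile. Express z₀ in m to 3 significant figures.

Log law: V(z) ∝ ln(z/z₀). With r = V₁/V₂ = 5.76/7.99 = 0.72090,
r · ln(z₂/z₀) = ln(z₁/z₀) ⇒ ln z₀ = (ln z₁ − r·ln z₂)/(1 − r)
ln z₀ = (1.79176 − 0.72090×3.58352) / 0.27910 = -2.8363
z₀ = exp(-2.8363) = 0.05864 m

z₀ ≈ 0.0586 m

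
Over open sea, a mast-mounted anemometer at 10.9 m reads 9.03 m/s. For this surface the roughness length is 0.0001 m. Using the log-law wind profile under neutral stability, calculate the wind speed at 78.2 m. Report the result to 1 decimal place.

10.6 m/s

Log law: V(z) ∝ ln(z/z₀), so V₂/V₁ = ln(z₂/z₀) / ln(z₁/z₀).
ln(78.2/0.0001) = 13.5696, ln(10.9/0.0001) = 11.5991
V₂ = 9.03 × 13.5696/11.5991 = 9.03 × 1.1699 = 10.5641 m/s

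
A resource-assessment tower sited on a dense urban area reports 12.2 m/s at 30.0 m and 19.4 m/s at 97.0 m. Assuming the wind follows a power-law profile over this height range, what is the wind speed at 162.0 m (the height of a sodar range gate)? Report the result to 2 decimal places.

23.76 m/s

First find α: α = ln(V₂/V₁)/ln(z₂/z₁) = ln(19.4/12.2)/ln(97.0/30.0) = 0.46384/1.17351 = 0.3953
Extrapolate from 97.0 m to 162.0 m: V₃ = 19.4 × (162.0/97.0)^0.3953 = 19.4 × 1.2247 = 23.7598 m/s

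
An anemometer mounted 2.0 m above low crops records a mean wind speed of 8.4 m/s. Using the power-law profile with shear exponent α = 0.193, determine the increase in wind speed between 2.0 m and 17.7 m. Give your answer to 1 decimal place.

Power law: V₂ = V₁ · (z₂/z₁)^α = 8.4 × (8.8500)^0.193 = 12.7950 m/s
ΔV = 12.7950 − 8.4 = 4.3950 m/s

4.4 m/s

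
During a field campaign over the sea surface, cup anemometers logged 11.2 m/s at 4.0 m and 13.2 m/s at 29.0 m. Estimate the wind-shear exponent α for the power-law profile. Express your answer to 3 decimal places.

Power law: V₂/V₁ = (z₂/z₁)^α ⇒ α = ln(V₂/V₁) / ln(z₂/z₁)
α = ln(13.2/11.2) / ln(29.0/4.0) = ln(1.1786) / ln(7.2500)
  = 0.16430 / 1.98100 = 0.08294

α ≈ 0.083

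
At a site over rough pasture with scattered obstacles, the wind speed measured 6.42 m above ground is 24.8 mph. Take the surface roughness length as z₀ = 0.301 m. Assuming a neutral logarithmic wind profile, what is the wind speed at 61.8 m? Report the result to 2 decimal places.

43.15 mph

Log law: V(z) ∝ ln(z/z₀), so V₂/V₁ = ln(z₂/z₀) / ln(z₁/z₀).
ln(61.8/0.301) = 5.3245, ln(6.42/0.301) = 3.0601
V₂ = 24.8 × 5.3245/3.0601 = 24.8 × 1.7400 = 43.1523 mph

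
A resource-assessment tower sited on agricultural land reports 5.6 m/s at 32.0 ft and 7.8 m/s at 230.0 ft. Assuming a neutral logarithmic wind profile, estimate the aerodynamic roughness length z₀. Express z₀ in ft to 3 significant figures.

Log law: V(z) ∝ ln(z/z₀). With r = V₁/V₂ = 5.6/7.8 = 0.71795,
r · ln(z₂/z₀) = ln(z₁/z₀) ⇒ ln z₀ = (ln z₁ − r·ln z₂)/(1 − r)
ln z₀ = (3.46574 − 0.71795×5.43808) / 0.28205 = -1.5548
z₀ = exp(-1.5548) = 0.2112 ft

z₀ ≈ 0.211 ft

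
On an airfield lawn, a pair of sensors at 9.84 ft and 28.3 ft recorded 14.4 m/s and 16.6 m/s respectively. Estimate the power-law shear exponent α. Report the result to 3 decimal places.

Power law: V₂/V₁ = (z₂/z₁)^α ⇒ α = ln(V₂/V₁) / ln(z₂/z₁)
α = ln(16.6/14.4) / ln(28.3/9.84) = ln(1.1528) / ln(2.8760)
  = 0.14217 / 1.05641 = 0.13458

α ≈ 0.135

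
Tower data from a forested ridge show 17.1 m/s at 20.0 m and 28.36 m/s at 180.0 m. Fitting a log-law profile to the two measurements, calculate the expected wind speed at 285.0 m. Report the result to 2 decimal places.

Log law: V ∝ ln(z/z₀). From the pair, with r = V₁/V₂ = 0.60296,
ln z₀ = (ln z₁ − r·ln z₂)/(1 − r) = (2.9957 − 0.60296×5.1930)/0.39704 = -0.3411 → z₀ = 0.7110 m
V₃ = V₁ · ln(z₃/z₀)/ln(z₁/z₀) = 17.1 × 5.9936/3.3368 = 30.7149 m/s

30.71 m/s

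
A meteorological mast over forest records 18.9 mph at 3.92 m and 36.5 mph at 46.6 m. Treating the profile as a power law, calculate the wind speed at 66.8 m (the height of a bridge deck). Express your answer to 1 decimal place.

First find α: α = ln(V₂/V₁)/ln(z₂/z₁) = ln(36.5/18.9)/ln(46.6/3.92) = 0.65815/2.47551 = 0.2659
Extrapolate from 46.6 m to 66.8 m: V₃ = 36.5 × (66.8/46.6)^0.2659 = 36.5 × 1.1005 = 40.1672 mph

40.2 mph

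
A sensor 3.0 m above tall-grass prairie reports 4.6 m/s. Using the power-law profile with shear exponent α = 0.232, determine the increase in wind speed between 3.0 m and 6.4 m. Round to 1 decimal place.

0.9 m/s

Power law: V₂ = V₁ · (z₂/z₁)^α = 4.6 × (2.1333)^0.232 = 5.4840 m/s
ΔV = 5.4840 − 4.6 = 0.8840 m/s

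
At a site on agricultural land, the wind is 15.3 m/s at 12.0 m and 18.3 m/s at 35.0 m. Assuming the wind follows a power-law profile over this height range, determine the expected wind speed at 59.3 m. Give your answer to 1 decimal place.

First find α: α = ln(V₂/V₁)/ln(z₂/z₁) = ln(18.3/15.3)/ln(35.0/12.0) = 0.17905/1.07044 = 0.1673
Extrapolate from 35.0 m to 59.3 m: V₃ = 18.3 × (59.3/35.0)^0.1673 = 18.3 × 1.0922 = 19.9872 m/s

20.0 m/s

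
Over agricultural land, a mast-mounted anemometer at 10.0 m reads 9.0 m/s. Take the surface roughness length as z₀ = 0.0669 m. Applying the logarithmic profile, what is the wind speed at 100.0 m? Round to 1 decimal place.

13.1 m/s

Log law: V(z) ∝ ln(z/z₀), so V₂/V₁ = ln(z₂/z₀) / ln(z₁/z₀).
ln(100.0/0.0669) = 7.3097, ln(10.0/0.0669) = 5.0071
V₂ = 9.0 × 7.3097/5.0071 = 9.0 × 1.4599 = 13.1387 m/s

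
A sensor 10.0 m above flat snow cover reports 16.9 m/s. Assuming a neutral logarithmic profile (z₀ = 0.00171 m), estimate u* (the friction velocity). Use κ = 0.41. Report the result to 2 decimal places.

Log law: V(z) = (u*/κ) · ln(z/z₀) ⇒ u* = κ · V / ln(z/z₀)
u* = 0.41 × 16.9 / ln(10.0/0.00171) = 0.41 × 16.9 / 8.6738
   = 6.9290 / 8.6738 = 0.7988 m/s

u* ≈ 0.80 m/s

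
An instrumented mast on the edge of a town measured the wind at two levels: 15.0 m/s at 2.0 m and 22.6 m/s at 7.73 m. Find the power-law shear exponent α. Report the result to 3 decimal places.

α ≈ 0.303

Power law: V₂/V₁ = (z₂/z₁)^α ⇒ α = ln(V₂/V₁) / ln(z₂/z₁)
α = ln(22.6/15.0) / ln(7.73/2.0) = ln(1.5067) / ln(3.8650)
  = 0.40990 / 1.35196 = 0.30319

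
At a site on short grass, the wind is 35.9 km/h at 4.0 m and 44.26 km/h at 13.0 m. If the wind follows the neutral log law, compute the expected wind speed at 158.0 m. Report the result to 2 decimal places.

61.98 km/h

Log law: V ∝ ln(z/z₀). From the pair, with r = V₁/V₂ = 0.81112,
ln z₀ = (ln z₁ − r·ln z₂)/(1 − r) = (1.3863 − 0.81112×2.5649)/0.18888 = -3.6752 → z₀ = 0.02535 m
V₃ = V₁ · ln(z₃/z₀)/ln(z₁/z₀) = 35.9 × 8.7377/5.0614 = 61.9754 km/h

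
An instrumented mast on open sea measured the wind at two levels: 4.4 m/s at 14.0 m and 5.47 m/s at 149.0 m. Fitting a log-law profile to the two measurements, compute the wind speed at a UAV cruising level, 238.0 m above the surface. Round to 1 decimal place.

Log law: V ∝ ln(z/z₀). From the pair, with r = V₁/V₂ = 0.80439,
ln z₀ = (ln z₁ − r·ln z₂)/(1 − r) = (2.6391 − 0.80439×5.0039)/0.19561 = -7.0857 → z₀ = 0.0008370 m
V₃ = V₁ · ln(z₃/z₀)/ln(z₁/z₀) = 4.4 × 12.5580/9.7248 = 5.6819 m/s

5.7 m/s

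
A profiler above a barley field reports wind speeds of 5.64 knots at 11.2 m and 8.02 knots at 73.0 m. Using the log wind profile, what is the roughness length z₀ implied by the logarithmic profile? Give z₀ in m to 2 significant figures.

z₀ ≈ 0.13 m

Log law: V(z) ∝ ln(z/z₀). With r = V₁/V₂ = 5.64/8.02 = 0.70324,
r · ln(z₂/z₀) = ln(z₁/z₀) ⇒ ln z₀ = (ln z₁ − r·ln z₂)/(1 − r)
ln z₀ = (2.41591 − 0.70324×4.29046) / 0.29676 = -2.0263
z₀ = exp(-2.0263) = 0.1318 m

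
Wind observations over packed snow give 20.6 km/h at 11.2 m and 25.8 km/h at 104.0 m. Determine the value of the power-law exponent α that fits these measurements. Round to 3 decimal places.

α ≈ 0.101

Power law: V₂/V₁ = (z₂/z₁)^α ⇒ α = ln(V₂/V₁) / ln(z₂/z₁)
α = ln(25.8/20.6) / ln(104.0/11.2) = ln(1.2524) / ln(9.2857)
  = 0.22508 / 2.22848 = 0.10100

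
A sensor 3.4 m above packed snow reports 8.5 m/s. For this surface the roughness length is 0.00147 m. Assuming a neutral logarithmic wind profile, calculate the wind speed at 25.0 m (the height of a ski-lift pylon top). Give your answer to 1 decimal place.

Log law: V(z) ∝ ln(z/z₀), so V₂/V₁ = ln(z₂/z₀) / ln(z₁/z₀).
ln(25.0/0.00147) = 9.7414, ln(3.4/0.00147) = 7.7463
V₂ = 8.5 × 9.7414/7.7463 = 8.5 × 1.2576 = 10.6892 m/s

10.7 m/s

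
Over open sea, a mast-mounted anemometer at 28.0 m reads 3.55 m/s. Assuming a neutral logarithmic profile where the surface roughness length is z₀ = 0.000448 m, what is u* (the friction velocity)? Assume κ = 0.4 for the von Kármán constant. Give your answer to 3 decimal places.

u* ≈ 0.129 m/s

Log law: V(z) = (u*/κ) · ln(z/z₀) ⇒ u* = κ · V / ln(z/z₀)
u* = 0.4 × 3.55 / ln(28.0/0.000448) = 0.4 × 3.55 / 11.0429
   = 1.4200 / 11.0429 = 0.1286 m/s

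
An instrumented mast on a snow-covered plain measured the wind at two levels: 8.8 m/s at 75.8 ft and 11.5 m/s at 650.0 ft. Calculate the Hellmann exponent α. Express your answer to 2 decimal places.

α ≈ 0.12

Power law: V₂/V₁ = (z₂/z₁)^α ⇒ α = ln(V₂/V₁) / ln(z₂/z₁)
α = ln(11.5/8.8) / ln(650.0/75.8) = ln(1.3068) / ln(8.5752)
  = 0.26760 / 2.14887 = 0.12453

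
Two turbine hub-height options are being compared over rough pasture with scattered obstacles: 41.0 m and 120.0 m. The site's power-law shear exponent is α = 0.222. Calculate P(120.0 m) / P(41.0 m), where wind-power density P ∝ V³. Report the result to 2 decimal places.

2.04

Speed ratio: V_B/V_A = (z_B/z_A)^α = (120.0/41.0)^0.222 = (2.9268)^0.222 = 1.26923
Power-density ratio: P_B/P_A = (V_B/V_A)³ = (1.26923)³ = 2.04466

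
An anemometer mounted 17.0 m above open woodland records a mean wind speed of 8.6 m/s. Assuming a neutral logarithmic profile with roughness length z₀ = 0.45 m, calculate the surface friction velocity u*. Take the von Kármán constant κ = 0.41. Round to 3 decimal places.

u* ≈ 0.971 m/s

Log law: V(z) = (u*/κ) · ln(z/z₀) ⇒ u* = κ · V / ln(z/z₀)
u* = 0.41 × 8.6 / ln(17.0/0.45) = 0.41 × 8.6 / 3.6317
   = 3.5260 / 3.6317 = 0.9709 m/s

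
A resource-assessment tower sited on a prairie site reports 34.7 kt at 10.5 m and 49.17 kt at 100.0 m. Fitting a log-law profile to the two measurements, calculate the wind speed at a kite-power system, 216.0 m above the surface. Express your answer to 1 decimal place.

54.1 kt

Log law: V ∝ ln(z/z₀). From the pair, with r = V₁/V₂ = 0.70571,
ln z₀ = (ln z₁ − r·ln z₂)/(1 − r) = (2.3514 − 0.70571×4.6052)/0.29429 = -3.0534 → z₀ = 0.04720 m
V₃ = V₁ · ln(z₃/z₀)/ln(z₁/z₀) = 34.7 × 8.4286/5.4047 = 54.1143 kt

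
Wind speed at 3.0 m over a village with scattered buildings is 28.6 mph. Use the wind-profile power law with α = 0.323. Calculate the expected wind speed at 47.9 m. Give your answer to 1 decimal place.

70.0 mph

Power-law profile: V₂ = V₁ · (z₂/z₁)^α
V₂ = 28.6 × (47.9/3.0)^0.323 = 28.6 × (15.9667)^0.323
    = 28.6 × 2.4470 = 69.9849 mph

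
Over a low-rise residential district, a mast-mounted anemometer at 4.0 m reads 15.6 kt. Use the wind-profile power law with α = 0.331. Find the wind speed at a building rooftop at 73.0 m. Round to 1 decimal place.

40.8 kt

Power-law profile: V₂ = V₁ · (z₂/z₁)^α
V₂ = 15.6 × (73.0/4.0)^0.331 = 15.6 × (18.2500)^0.331
    = 15.6 × 2.6150 = 40.7946 kt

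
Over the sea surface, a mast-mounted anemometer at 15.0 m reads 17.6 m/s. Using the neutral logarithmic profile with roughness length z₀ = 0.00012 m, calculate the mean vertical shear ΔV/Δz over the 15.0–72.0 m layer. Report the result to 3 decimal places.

0.041 m/s/m

Log law: V₂ = V₁ · ln(z₂/z₀)/ln(z₁/z₀) = 17.6 × 13.3047/11.7361 = 19.9524 m/s
ΔV/Δz = (19.9524 − 17.6)/(72.0 − 15.0) = 2.3524/57.0000 = 0.04127 m/s/m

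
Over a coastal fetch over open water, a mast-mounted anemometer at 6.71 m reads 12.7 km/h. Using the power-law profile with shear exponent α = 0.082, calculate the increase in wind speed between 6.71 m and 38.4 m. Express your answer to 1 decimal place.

2.0 km/h

Power law: V₂ = V₁ · (z₂/z₁)^α = 12.7 × (5.7228)^0.082 = 14.6530 km/h
ΔV = 14.6530 − 12.7 = 1.9530 km/h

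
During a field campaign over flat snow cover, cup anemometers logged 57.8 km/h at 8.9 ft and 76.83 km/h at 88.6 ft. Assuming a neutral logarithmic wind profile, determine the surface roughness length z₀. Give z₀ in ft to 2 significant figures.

Log law: V(z) ∝ ln(z/z₀). With r = V₁/V₂ = 57.8/76.83 = 0.75231,
r · ln(z₂/z₀) = ln(z₁/z₀) ⇒ ln z₀ = (ln z₁ − r·ln z₂)/(1 − r)
ln z₀ = (2.18605 − 0.75231×4.48413) / 0.24769 = -4.7939
z₀ = exp(-4.7939) = 0.008280 ft

z₀ ≈ 0.0083 ft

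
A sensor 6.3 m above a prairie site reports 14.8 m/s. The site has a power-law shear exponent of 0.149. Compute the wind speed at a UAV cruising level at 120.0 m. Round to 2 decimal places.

22.96 m/s

Power-law profile: V₂ = V₁ · (z₂/z₁)^α
V₂ = 14.8 × (120.0/6.3)^0.149 = 14.8 × (19.0476)^0.149
    = 14.8 × 1.5513 = 22.9593 m/s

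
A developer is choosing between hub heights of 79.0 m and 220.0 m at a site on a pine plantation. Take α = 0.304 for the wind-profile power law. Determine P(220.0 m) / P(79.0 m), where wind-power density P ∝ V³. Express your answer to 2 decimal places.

Speed ratio: V_B/V_A = (z_B/z_A)^α = (220.0/79.0)^0.304 = (2.7848)^0.304 = 1.36527
Power-density ratio: P_B/P_A = (V_B/V_A)³ = (1.36527)³ = 2.54480

2.54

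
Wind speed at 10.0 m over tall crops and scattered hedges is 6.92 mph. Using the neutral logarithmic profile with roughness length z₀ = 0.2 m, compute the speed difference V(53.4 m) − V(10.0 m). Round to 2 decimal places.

2.96 mph

Log law: V₂ = V₁ · ln(z₂/z₀)/ln(z₁/z₀) = 6.92 × 5.5872/3.9120 = 9.8833 mph
ΔV = 9.8833 − 6.92 = 2.9633 mph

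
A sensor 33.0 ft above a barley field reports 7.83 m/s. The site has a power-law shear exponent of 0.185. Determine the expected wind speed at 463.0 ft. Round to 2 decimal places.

Power-law profile: V₂ = V₁ · (z₂/z₁)^α
V₂ = 7.83 × (463.0/33.0)^0.185 = 7.83 × (14.0303)^0.185
    = 7.83 × 1.6301 = 12.7635 m/s

12.76 m/s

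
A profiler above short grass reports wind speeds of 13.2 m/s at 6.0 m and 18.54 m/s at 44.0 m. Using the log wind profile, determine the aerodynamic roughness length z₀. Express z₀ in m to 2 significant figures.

Log law: V(z) ∝ ln(z/z₀). With r = V₁/V₂ = 13.2/18.54 = 0.71197,
r · ln(z₂/z₀) = ln(z₁/z₀) ⇒ ln z₀ = (ln z₁ − r·ln z₂)/(1 − r)
ln z₀ = (1.79176 − 0.71197×3.78419) / 0.28803 = -3.1333
z₀ = exp(-3.1333) = 0.04357 m

z₀ ≈ 0.044 m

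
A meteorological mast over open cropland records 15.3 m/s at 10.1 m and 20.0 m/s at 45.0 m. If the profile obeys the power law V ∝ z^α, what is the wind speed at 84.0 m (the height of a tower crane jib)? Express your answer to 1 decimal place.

First find α: α = ln(V₂/V₁)/ln(z₂/z₁) = ln(20.0/15.3)/ln(45.0/10.1) = 0.26788/1.49413 = 0.1793
Extrapolate from 45.0 m to 84.0 m: V₃ = 20.0 × (84.0/45.0)^0.1793 = 20.0 × 1.1184 = 22.3681 m/s

22.4 m/s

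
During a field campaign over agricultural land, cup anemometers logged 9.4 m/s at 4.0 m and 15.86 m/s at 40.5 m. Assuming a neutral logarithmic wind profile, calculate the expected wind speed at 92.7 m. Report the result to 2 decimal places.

18.17 m/s

Log law: V ∝ ln(z/z₀). From the pair, with r = V₁/V₂ = 0.59269,
ln z₀ = (ln z₁ − r·ln z₂)/(1 − r) = (1.3863 − 0.59269×3.7013)/0.40731 = -1.9823 → z₀ = 0.1378 m
V₃ = V₁ · ln(z₃/z₀)/ln(z₁/z₀) = 9.4 × 6.5117/3.3686 = 18.1707 m/s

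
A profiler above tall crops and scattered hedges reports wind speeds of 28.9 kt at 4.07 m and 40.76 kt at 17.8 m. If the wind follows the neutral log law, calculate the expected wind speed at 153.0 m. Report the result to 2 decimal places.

Log law: V ∝ ln(z/z₀). From the pair, with r = V₁/V₂ = 0.70903,
ln z₀ = (ln z₁ − r·ln z₂)/(1 − r) = (1.4036 − 0.70903×2.8792)/0.29097 = -2.1919 → z₀ = 0.1117 m
V₃ = V₁ · ln(z₃/z₀)/ln(z₁/z₀) = 28.9 × 7.2224/3.5956 = 58.0509 kt

58.05 kt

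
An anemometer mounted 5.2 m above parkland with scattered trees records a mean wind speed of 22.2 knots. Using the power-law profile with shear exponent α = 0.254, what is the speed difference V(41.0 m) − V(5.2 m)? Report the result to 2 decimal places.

15.31 knots

Power law: V₂ = V₁ · (z₂/z₁)^α = 22.2 × (7.8846)^0.254 = 37.5090 knots
ΔV = 37.5090 − 22.2 = 15.3090 knots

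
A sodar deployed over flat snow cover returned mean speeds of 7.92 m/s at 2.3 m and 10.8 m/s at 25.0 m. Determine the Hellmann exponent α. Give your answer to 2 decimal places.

Power law: V₂/V₁ = (z₂/z₁)^α ⇒ α = ln(V₂/V₁) / ln(z₂/z₁)
α = ln(10.8/7.92) / ln(25.0/2.3) = ln(1.3636) / ln(10.8696)
  = 0.31015 / 2.38597 = 0.12999

α ≈ 0.13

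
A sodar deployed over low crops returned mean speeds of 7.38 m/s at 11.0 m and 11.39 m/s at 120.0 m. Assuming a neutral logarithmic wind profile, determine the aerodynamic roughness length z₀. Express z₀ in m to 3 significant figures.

z₀ ≈ 0.135 m

Log law: V(z) ∝ ln(z/z₀). With r = V₁/V₂ = 7.38/11.39 = 0.64794,
r · ln(z₂/z₀) = ln(z₁/z₀) ⇒ ln z₀ = (ln z₁ − r·ln z₂)/(1 − r)
ln z₀ = (2.39790 − 0.64794×4.78749) / 0.35206 = -1.9999
z₀ = exp(-1.9999) = 0.1353 m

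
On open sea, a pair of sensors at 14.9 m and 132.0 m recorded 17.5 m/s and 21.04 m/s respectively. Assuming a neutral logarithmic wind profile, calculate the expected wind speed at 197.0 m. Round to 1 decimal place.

21.7 m/s

Log law: V ∝ ln(z/z₀). From the pair, with r = V₁/V₂ = 0.83175,
ln z₀ = (ln z₁ − r·ln z₂)/(1 − r) = (2.7014 − 0.83175×4.8828)/0.16825 = -8.0826 → z₀ = 0.0003089 m
V₃ = V₁ · ln(z₃/z₀)/ln(z₁/z₀) = 17.5 × 13.3658/10.7840 = 21.6898 m/s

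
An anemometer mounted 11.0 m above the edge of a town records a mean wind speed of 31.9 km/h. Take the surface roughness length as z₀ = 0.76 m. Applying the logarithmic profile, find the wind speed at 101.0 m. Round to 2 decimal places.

Log law: V(z) ∝ ln(z/z₀), so V₂/V₁ = ln(z₂/z₀) / ln(z₁/z₀).
ln(101.0/0.76) = 4.8896, ln(11.0/0.76) = 2.6723
V₂ = 31.9 × 4.8896/2.6723 = 31.9 × 1.8297 = 58.3673 km/h

58.37 km/h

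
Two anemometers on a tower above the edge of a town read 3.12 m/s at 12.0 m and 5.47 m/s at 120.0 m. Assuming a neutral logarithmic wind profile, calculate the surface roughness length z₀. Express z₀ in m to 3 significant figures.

Log law: V(z) ∝ ln(z/z₀). With r = V₁/V₂ = 3.12/5.47 = 0.57038,
r · ln(z₂/z₀) = ln(z₁/z₀) ⇒ ln z₀ = (ln z₁ − r·ln z₂)/(1 − r)
ln z₀ = (2.48491 − 0.57038×4.78749) / 0.42962 = -0.5721
z₀ = exp(-0.5721) = 0.5643 m

z₀ ≈ 0.564 m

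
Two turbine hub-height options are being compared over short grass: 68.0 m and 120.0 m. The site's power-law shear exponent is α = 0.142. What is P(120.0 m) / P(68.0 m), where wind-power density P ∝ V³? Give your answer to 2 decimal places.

Speed ratio: V_B/V_A = (z_B/z_A)^α = (120.0/68.0)^0.142 = (1.7647)^0.142 = 1.08400
Power-density ratio: P_B/P_A = (V_B/V_A)³ = (1.08400)³ = 1.27374

1.27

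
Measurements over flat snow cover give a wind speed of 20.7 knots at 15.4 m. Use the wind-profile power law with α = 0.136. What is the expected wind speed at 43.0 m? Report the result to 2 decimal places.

Power-law profile: V₂ = V₁ · (z₂/z₁)^α
V₂ = 20.7 × (43.0/15.4)^0.136 = 20.7 × (2.7922)^0.136
    = 20.7 × 1.1499 = 23.8023 knots

23.80 knots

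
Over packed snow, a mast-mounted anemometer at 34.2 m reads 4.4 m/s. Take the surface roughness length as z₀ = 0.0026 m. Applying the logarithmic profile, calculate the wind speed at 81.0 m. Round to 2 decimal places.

4.80 m/s

Log law: V(z) ∝ ln(z/z₀), so V₂/V₁ = ln(z₂/z₀) / ln(z₁/z₀).
ln(81.0/0.0026) = 10.3467, ln(34.2/0.0026) = 9.4845
V₂ = 4.4 × 10.3467/9.4845 = 4.4 × 1.0909 = 4.8000 m/s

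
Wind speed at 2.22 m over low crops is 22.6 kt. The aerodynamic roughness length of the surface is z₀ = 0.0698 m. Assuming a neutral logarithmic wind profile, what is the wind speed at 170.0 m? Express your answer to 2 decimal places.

50.94 kt

Log law: V(z) ∝ ln(z/z₀), so V₂/V₁ = ln(z₂/z₀) / ln(z₁/z₀).
ln(170.0/0.0698) = 7.7979, ln(2.22/0.0698) = 3.4596
V₂ = 22.6 × 7.7979/3.4596 = 22.6 × 2.2540 = 50.9399 kt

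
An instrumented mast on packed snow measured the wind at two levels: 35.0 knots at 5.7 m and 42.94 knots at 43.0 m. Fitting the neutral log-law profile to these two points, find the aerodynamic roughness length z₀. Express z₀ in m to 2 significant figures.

Log law: V(z) ∝ ln(z/z₀). With r = V₁/V₂ = 35.0/42.94 = 0.81509,
r · ln(z₂/z₀) = ln(z₁/z₀) ⇒ ln z₀ = (ln z₁ − r·ln z₂)/(1 − r)
ln z₀ = (1.74047 − 0.81509×3.76120) / 0.18491 = -7.1671
z₀ = exp(-7.1671) = 0.0007716 m

z₀ ≈ 0.00077 m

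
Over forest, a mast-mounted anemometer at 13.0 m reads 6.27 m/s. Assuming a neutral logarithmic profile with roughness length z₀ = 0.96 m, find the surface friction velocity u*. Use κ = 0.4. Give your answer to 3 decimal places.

u* ≈ 0.962 m/s

Log law: V(z) = (u*/κ) · ln(z/z₀) ⇒ u* = κ · V / ln(z/z₀)
u* = 0.4 × 6.27 / ln(13.0/0.96) = 0.4 × 6.27 / 2.6058
   = 2.5080 / 2.6058 = 0.9625 m/s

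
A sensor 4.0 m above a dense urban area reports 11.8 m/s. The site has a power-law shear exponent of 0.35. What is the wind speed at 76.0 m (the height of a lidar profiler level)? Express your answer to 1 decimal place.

Power-law profile: V₂ = V₁ · (z₂/z₁)^α
V₂ = 11.8 × (76.0/4.0)^0.35 = 11.8 × (19.0000)^0.35
    = 11.8 × 2.8026 = 33.0709 m/s

33.1 m/s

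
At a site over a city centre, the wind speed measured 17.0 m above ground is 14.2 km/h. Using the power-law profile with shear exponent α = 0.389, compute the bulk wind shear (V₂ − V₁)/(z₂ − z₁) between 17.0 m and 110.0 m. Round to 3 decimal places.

0.163 km/h/m

Power law: V₂ = V₁ · (z₂/z₁)^α = 14.2 × (6.4706)^0.389 = 29.3593 km/h
ΔV/Δz = (29.3593 − 14.2)/(110.0 − 17.0) = 15.1593/93.0000 = 0.16300 km/h/m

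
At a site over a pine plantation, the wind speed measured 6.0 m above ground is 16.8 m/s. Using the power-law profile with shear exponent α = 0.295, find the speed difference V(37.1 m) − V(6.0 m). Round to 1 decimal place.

12.0 m/s

Power law: V₂ = V₁ · (z₂/z₁)^α = 16.8 × (6.1833)^0.295 = 28.7554 m/s
ΔV = 28.7554 − 16.8 = 11.9554 m/s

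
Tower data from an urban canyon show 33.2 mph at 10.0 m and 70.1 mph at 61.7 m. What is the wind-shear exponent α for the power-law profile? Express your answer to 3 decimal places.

α ≈ 0.411

Power law: V₂/V₁ = (z₂/z₁)^α ⇒ α = ln(V₂/V₁) / ln(z₂/z₁)
α = ln(70.1/33.2) / ln(61.7/10.0) = ln(2.1114) / ln(6.1700)
  = 0.74737 / 1.81970 = 0.41071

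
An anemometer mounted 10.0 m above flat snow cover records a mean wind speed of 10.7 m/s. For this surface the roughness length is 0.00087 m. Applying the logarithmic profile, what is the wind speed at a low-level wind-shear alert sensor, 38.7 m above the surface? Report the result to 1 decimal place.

Log law: V(z) ∝ ln(z/z₀), so V₂/V₁ = ln(z₂/z₀) / ln(z₁/z₀).
ln(38.7/0.00087) = 10.7029, ln(10.0/0.00087) = 9.3496
V₂ = 10.7 × 10.7029/9.3496 = 10.7 × 1.1447 = 12.2487 m/s

12.2 m/s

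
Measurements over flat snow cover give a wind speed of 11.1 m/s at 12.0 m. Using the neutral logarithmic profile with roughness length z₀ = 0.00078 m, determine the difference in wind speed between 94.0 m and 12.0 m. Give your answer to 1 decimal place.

Log law: V₂ = V₁ · ln(z₂/z₀)/ln(z₁/z₀) = 11.1 × 11.6995/9.6411 = 13.4699 m/s
ΔV = 13.4699 − 11.1 = 2.3699 m/s

2.4 m/s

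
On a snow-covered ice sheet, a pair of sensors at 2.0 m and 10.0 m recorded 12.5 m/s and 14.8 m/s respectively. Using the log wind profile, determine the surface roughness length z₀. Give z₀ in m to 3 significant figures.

Log law: V(z) ∝ ln(z/z₀). With r = V₁/V₂ = 12.5/14.8 = 0.84459,
r · ln(z₂/z₀) = ln(z₁/z₀) ⇒ ln z₀ = (ln z₁ − r·ln z₂)/(1 − r)
ln z₀ = (0.69315 − 0.84459×2.30259) / 0.15541 = -8.0538
z₀ = exp(-8.0538) = 0.0003179 m

z₀ ≈ 0.000318 m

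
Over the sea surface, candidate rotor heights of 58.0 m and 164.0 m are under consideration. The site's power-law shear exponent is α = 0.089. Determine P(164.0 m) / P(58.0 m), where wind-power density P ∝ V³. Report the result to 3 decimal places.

1.320

Speed ratio: V_B/V_A = (z_B/z_A)^α = (164.0/58.0)^0.089 = (2.8276)^0.089 = 1.09692
Power-density ratio: P_B/P_A = (V_B/V_A)³ = (1.09692)³ = 1.31986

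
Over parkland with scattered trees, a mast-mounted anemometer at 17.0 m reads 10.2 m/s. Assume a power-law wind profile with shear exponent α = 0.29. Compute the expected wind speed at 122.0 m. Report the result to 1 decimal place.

Power-law profile: V₂ = V₁ · (z₂/z₁)^α
V₂ = 10.2 × (122.0/17.0)^0.29 = 10.2 × (7.1765)^0.29
    = 10.2 × 1.7710 = 18.0640 m/s

18.1 m/s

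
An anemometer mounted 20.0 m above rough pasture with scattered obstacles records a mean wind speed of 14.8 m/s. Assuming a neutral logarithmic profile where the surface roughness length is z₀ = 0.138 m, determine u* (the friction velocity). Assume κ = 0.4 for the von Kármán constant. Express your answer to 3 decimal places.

u* ≈ 1.190 m/s

Log law: V(z) = (u*/κ) · ln(z/z₀) ⇒ u* = κ · V / ln(z/z₀)
u* = 0.4 × 14.8 / ln(20.0/0.138) = 0.4 × 14.8 / 4.9762
   = 5.9200 / 4.9762 = 1.1897 m/s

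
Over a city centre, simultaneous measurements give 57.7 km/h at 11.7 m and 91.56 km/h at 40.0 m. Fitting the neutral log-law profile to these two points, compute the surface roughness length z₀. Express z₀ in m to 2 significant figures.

Log law: V(z) ∝ ln(z/z₀). With r = V₁/V₂ = 57.7/91.56 = 0.63019,
r · ln(z₂/z₀) = ln(z₁/z₀) ⇒ ln z₀ = (ln z₁ − r·ln z₂)/(1 − r)
ln z₀ = (2.45959 − 0.63019×3.68888) / 0.36981 = 0.3648
z₀ = exp(0.3648) = 1.440 m

z₀ ≈ 1.4 m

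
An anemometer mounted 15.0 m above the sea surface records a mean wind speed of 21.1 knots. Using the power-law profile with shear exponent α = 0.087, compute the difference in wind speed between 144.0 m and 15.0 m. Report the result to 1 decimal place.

Power law: V₂ = V₁ · (z₂/z₁)^α = 21.1 × (9.6000)^0.087 = 25.6886 knots
ΔV = 25.6886 − 21.1 = 4.5886 knots

4.6 knots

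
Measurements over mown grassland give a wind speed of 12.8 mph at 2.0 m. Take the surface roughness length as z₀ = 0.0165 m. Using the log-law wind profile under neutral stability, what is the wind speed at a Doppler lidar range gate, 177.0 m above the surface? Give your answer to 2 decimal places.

24.76 mph

Log law: V(z) ∝ ln(z/z₀), so V₂/V₁ = ln(z₂/z₀) / ln(z₁/z₀).
ln(177.0/0.0165) = 9.2805, ln(2.0/0.0165) = 4.7975
V₂ = 12.8 × 9.2805/4.7975 = 12.8 × 1.9344 = 24.7608 mph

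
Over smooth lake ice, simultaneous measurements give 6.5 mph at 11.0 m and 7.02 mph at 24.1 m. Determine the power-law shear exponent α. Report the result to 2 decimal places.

α ≈ 0.10

Power law: V₂/V₁ = (z₂/z₁)^α ⇒ α = ln(V₂/V₁) / ln(z₂/z₁)
α = ln(7.02/6.5) / ln(24.1/11.0) = ln(1.0800) / ln(2.1909)
  = 0.07696 / 0.78432 = 0.09812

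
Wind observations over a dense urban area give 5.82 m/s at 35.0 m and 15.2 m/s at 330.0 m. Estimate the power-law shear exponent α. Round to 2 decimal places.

α ≈ 0.43

Power law: V₂/V₁ = (z₂/z₁)^α ⇒ α = ln(V₂/V₁) / ln(z₂/z₁)
α = ln(15.2/5.82) / ln(330.0/35.0) = ln(2.6117) / ln(9.4286)
  = 0.96000 / 2.24374 = 0.42785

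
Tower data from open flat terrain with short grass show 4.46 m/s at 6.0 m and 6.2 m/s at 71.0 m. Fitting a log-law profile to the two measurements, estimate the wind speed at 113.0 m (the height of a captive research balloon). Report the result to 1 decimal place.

Log law: V ∝ ln(z/z₀). From the pair, with r = V₁/V₂ = 0.71935,
ln z₀ = (ln z₁ − r·ln z₂)/(1 − r) = (1.7918 − 0.71935×4.2627)/0.28065 = -4.5417 → z₀ = 0.01065 m
V₃ = V₁ · ln(z₃/z₀)/ln(z₁/z₀) = 4.46 × 9.2691/6.3335 = 6.5272 m/s

6.5 m/s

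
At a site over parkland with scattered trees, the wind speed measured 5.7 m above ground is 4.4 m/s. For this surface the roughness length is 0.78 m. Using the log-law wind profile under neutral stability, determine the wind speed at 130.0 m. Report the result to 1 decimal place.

Log law: V(z) ∝ ln(z/z₀), so V₂/V₁ = ln(z₂/z₀) / ln(z₁/z₀).
ln(130.0/0.78) = 5.1160, ln(5.7/0.78) = 1.9889
V₂ = 4.4 × 5.1160/1.9889 = 4.4 × 2.5722 = 11.3178 m/s

11.3 m/s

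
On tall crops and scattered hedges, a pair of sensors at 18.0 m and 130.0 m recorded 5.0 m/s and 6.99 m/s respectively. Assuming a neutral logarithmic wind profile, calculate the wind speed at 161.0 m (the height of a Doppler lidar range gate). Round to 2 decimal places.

Log law: V ∝ ln(z/z₀). From the pair, with r = V₁/V₂ = 0.71531,
ln z₀ = (ln z₁ − r·ln z₂)/(1 − r) = (2.8904 − 0.71531×4.8675)/0.28469 = -2.0774 → z₀ = 0.1253 m
V₃ = V₁ · ln(z₃/z₀)/ln(z₁/z₀) = 5.0 × 7.1588/4.9677 = 7.2053 m/s

7.21 m/s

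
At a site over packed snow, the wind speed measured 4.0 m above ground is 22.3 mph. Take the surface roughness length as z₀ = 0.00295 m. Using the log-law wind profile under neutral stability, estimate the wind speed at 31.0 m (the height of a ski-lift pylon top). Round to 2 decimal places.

28.63 mph

Log law: V(z) ∝ ln(z/z₀), so V₂/V₁ = ln(z₂/z₀) / ln(z₁/z₀).
ln(31.0/0.00295) = 9.2599, ln(4.0/0.00295) = 7.2122
V₂ = 22.3 × 9.2599/7.2122 = 22.3 × 1.2839 = 28.6314 mph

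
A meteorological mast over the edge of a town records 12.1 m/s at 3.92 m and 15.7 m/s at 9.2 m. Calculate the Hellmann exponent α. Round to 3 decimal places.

α ≈ 0.305

Power law: V₂/V₁ = (z₂/z₁)^α ⇒ α = ln(V₂/V₁) / ln(z₂/z₁)
α = ln(15.7/12.1) / ln(9.2/3.92) = ln(1.2975) / ln(2.3469)
  = 0.26046 / 0.85311 = 0.30530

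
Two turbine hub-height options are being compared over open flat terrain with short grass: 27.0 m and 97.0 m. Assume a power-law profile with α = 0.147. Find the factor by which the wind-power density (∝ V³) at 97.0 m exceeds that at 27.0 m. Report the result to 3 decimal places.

1.758

Speed ratio: V_B/V_A = (z_B/z_A)^α = (97.0/27.0)^0.147 = (3.5926)^0.147 = 1.20683
Power-density ratio: P_B/P_A = (V_B/V_A)³ = (1.20683)³ = 1.75766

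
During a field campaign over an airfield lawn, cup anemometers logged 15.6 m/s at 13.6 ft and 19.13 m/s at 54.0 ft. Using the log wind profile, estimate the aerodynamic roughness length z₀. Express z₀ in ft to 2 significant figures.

Log law: V(z) ∝ ln(z/z₀). With r = V₁/V₂ = 15.6/19.13 = 0.81547,
r · ln(z₂/z₀) = ln(z₁/z₀) ⇒ ln z₀ = (ln z₁ − r·ln z₂)/(1 − r)
ln z₀ = (2.61007 − 0.81547×3.98898) / 0.18453 = -3.4837
z₀ = exp(-3.4837) = 0.03069 ft

z₀ ≈ 0.031 ft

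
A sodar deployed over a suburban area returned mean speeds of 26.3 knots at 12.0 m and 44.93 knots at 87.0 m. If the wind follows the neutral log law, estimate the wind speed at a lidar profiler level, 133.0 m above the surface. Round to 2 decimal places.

48.92 knots

Log law: V ∝ ln(z/z₀). From the pair, with r = V₁/V₂ = 0.58535,
ln z₀ = (ln z₁ − r·ln z₂)/(1 − r) = (2.4849 − 0.58535×4.4659)/0.41465 = -0.3117 → z₀ = 0.7322 m
V₃ = V₁ · ln(z₃/z₀)/ln(z₁/z₀) = 26.3 × 5.2020/2.7966 = 48.9216 knots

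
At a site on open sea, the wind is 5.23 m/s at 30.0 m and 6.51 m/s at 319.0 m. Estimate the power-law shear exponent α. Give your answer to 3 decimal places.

α ≈ 0.093

Power law: V₂/V₁ = (z₂/z₁)^α ⇒ α = ln(V₂/V₁) / ln(z₂/z₁)
α = ln(6.51/5.23) / ln(319.0/30.0) = ln(1.2447) / ln(10.6333)
  = 0.21893 / 2.36399 = 0.09261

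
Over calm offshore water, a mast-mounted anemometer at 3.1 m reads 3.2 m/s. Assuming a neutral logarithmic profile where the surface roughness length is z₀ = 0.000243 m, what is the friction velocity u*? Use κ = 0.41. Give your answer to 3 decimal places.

u* ≈ 0.139 m/s

Log law: V(z) = (u*/κ) · ln(z/z₀) ⇒ u* = κ · V / ln(z/z₀)
u* = 0.41 × 3.2 / ln(3.1/0.000243) = 0.41 × 3.2 / 9.4539
   = 1.3120 / 9.4539 = 0.1388 m/s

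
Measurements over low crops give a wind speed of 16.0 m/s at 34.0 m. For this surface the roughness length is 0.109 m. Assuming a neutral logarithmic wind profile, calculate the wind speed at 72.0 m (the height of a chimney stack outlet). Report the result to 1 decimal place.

Log law: V(z) ∝ ln(z/z₀), so V₂/V₁ = ln(z₂/z₀) / ln(z₁/z₀).
ln(72.0/0.109) = 6.4931, ln(34.0/0.109) = 5.7428
V₂ = 16.0 × 6.4931/5.7428 = 16.0 × 1.1307 = 18.0904 m/s

18.1 m/s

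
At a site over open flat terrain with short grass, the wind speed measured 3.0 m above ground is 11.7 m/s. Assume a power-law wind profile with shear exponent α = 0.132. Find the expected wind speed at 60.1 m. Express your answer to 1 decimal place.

17.4 m/s

Power-law profile: V₂ = V₁ · (z₂/z₁)^α
V₂ = 11.7 × (60.1/3.0)^0.132 = 11.7 × (20.0333)^0.132
    = 11.7 × 1.4854 = 17.3787 m/s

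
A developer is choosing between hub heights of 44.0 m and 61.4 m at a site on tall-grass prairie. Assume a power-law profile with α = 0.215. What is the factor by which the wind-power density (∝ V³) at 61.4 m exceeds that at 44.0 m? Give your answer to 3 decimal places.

1.240

Speed ratio: V_B/V_A = (z_B/z_A)^α = (61.4/44.0)^0.215 = (1.3955)^0.215 = 1.07427
Power-density ratio: P_B/P_A = (V_B/V_A)³ = (1.07427)³ = 1.23977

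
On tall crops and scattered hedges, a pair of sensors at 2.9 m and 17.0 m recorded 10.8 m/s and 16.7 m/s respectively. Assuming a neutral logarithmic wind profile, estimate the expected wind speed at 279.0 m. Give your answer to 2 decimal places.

Log law: V ∝ ln(z/z₀). From the pair, with r = V₁/V₂ = 0.64671,
ln z₀ = (ln z₁ − r·ln z₂)/(1 − r) = (1.0647 − 0.64671×2.8332)/0.35329 = -2.1725 → z₀ = 0.1139 m
V₃ = V₁ · ln(z₃/z₀)/ln(z₁/z₀) = 10.8 × 7.8038/3.2373 = 26.0346 m/s

26.03 m/s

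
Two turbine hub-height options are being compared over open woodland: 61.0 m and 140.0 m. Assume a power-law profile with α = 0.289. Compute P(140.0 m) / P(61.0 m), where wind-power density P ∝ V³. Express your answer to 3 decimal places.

2.055

Speed ratio: V_B/V_A = (z_B/z_A)^α = (140.0/61.0)^0.289 = (2.2951)^0.289 = 1.27137
Power-density ratio: P_B/P_A = (V_B/V_A)³ = (1.27137)³ = 2.05500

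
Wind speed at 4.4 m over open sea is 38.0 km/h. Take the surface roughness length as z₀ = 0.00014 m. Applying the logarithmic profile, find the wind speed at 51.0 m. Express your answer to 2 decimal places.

46.99 km/h

Log law: V(z) ∝ ln(z/z₀), so V₂/V₁ = ln(z₂/z₀) / ln(z₁/z₀).
ln(51.0/0.00014) = 12.8057, ln(4.4/0.00014) = 10.3555
V₂ = 38.0 × 12.8057/10.3555 = 38.0 × 1.2366 = 46.9912 km/h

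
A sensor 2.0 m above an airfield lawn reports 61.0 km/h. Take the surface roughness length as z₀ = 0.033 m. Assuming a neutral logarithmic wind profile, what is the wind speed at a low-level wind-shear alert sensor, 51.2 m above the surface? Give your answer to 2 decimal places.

Log law: V(z) ∝ ln(z/z₀), so V₂/V₁ = ln(z₂/z₀) / ln(z₁/z₀).
ln(51.2/0.033) = 7.3470, ln(2.0/0.033) = 4.1044
V₂ = 61.0 × 7.3470/4.1044 = 61.0 × 1.7900 = 109.1918 km/h

109.19 km/h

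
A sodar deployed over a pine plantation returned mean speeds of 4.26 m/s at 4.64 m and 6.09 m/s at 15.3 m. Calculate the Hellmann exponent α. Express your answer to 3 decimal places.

α ≈ 0.300

Power law: V₂/V₁ = (z₂/z₁)^α ⇒ α = ln(V₂/V₁) / ln(z₂/z₁)
α = ln(6.09/4.26) / ln(15.3/4.64) = ln(1.4296) / ln(3.2974)
  = 0.35738 / 1.19314 = 0.29953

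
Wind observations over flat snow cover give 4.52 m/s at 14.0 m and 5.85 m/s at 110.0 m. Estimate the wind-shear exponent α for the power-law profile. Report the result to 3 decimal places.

Power law: V₂/V₁ = (z₂/z₁)^α ⇒ α = ln(V₂/V₁) / ln(z₂/z₁)
α = ln(5.85/4.52) / ln(110.0/14.0) = ln(1.2942) / ln(7.8571)
  = 0.25793 / 2.06142 = 0.12512

α ≈ 0.125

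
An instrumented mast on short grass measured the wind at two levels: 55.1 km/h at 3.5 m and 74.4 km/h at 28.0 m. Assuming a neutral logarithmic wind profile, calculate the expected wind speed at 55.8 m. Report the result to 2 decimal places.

Log law: V ∝ ln(z/z₀). From the pair, with r = V₁/V₂ = 0.74059,
ln z₀ = (ln z₁ − r·ln z₂)/(1 − r) = (1.2528 − 0.74059×3.3322)/0.25941 = -4.6839 → z₀ = 0.009243 m
V₃ = V₁ · ln(z₃/z₀)/ln(z₁/z₀) = 55.1 × 8.7057/5.9366 = 80.8001 km/h

80.80 km/h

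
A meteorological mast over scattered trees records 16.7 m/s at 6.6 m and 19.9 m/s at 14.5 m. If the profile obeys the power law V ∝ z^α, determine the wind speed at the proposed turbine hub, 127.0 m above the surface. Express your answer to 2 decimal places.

32.27 m/s

First find α: α = ln(V₂/V₁)/ln(z₂/z₁) = ln(19.9/16.7)/ln(14.5/6.6) = 0.17531/0.78708 = 0.2227
Extrapolate from 14.5 m to 127.0 m: V₃ = 19.9 × (127.0/14.5)^0.2227 = 19.9 × 1.6215 = 32.2677 m/s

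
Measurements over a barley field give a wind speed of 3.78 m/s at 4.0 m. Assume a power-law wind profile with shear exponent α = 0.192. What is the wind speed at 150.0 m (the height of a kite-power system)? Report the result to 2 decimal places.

Power-law profile: V₂ = V₁ · (z₂/z₁)^α
V₂ = 3.78 × (150.0/4.0)^0.192 = 3.78 × (37.5000)^0.192
    = 3.78 × 2.0055 = 7.5806 m/s

7.58 m/s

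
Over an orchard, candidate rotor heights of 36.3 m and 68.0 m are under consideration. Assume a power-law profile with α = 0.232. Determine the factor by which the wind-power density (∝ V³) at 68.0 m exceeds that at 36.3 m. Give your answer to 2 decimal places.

1.55

Speed ratio: V_B/V_A = (z_B/z_A)^α = (68.0/36.3)^0.232 = (1.8733)^0.232 = 1.15676
Power-density ratio: P_B/P_A = (V_B/V_A)³ = (1.15676)³ = 1.54786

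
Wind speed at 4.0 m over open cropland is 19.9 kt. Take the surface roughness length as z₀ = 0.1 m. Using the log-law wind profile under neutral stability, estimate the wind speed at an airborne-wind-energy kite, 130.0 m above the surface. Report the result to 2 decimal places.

Log law: V(z) ∝ ln(z/z₀), so V₂/V₁ = ln(z₂/z₀) / ln(z₁/z₀).
ln(130.0/0.1) = 7.1701, ln(4.0/0.1) = 3.6889
V₂ = 19.9 × 7.1701/3.6889 = 19.9 × 1.9437 = 38.6799 kt

38.68 kt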